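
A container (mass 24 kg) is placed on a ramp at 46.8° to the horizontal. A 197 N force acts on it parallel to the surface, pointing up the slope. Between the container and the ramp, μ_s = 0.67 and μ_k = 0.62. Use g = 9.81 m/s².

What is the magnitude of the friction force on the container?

Normal force: N = m g cos θ = 24 × 9.81 × cos 46.8° = 161.2 N.
Parallel to the incline, ΣF = 0 gives f = m g sin θ − P = 171.6 − 197 = -25.37 N (up-slope positive).
Static friction can supply at most μ_s N = 108 N.
Since |-25.37| ≤ 108 N, the container remains in static equilibrium and friction takes exactly the required value.

f ≈ 25.4 N (down the incline)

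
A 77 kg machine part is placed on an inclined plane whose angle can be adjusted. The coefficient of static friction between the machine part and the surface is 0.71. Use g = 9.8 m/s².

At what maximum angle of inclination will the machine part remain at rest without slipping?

θ_max ≈ 35.4°

At the slip threshold, m g sin θ = μ_s · m g cos θ, so tan θ = μ_s.
θ_max = arctan(0.71) = 35.4°.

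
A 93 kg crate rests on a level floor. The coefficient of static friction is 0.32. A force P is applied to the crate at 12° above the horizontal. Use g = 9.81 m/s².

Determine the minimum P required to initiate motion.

P ≈ 279 N

N = m g − P sin α (the pull lifts the crate).
At impending slip, P cos α = μ_s N = μ_s (m g − P sin α).
Solving: P (cos α + μ_s sin α) = μ_s m g → P = 0.32×912/(cos 12° + 0.32 sin 12°) = 292/1.045 = 279 N.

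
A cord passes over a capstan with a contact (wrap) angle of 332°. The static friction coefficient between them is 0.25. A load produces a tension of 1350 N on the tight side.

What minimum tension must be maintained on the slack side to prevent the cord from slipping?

Capstan equation at impending slip: T_tight/T_slack = e^{μβ}.
β = 332° = 5.794 rad; e^{μβ} = e^{0.25×5.794} = 4.257.
T_slack = T_tight / e^{μβ} = 1350 / 4.257 = 317 N.

T_min ≈ 317 N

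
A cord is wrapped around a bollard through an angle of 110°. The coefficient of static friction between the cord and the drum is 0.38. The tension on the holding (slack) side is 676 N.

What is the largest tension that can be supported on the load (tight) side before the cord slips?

At impending slip the capstan equation gives T₂/T₁ = e^{μβ} with β in radians.
β = 110° × π/180 = 1.92 rad.
e^{μβ} = e^{0.38×1.92} = 2.074.
T₂ = T₁ · e^{μβ} = 676 × 2.074 = 1400 N.

T_max ≈ 1400 N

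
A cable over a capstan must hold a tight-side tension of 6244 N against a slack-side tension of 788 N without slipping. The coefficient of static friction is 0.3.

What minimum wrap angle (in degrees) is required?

T₂/T₁ = e^{μβ} → β = ln(T₂/T₁)/μ.
β = ln(6244/788)/0.3 = 2.07/0.3 = 6.9 rad.
In degrees: β = 6.9 × 180/π = 395°.

β_min ≈ 395°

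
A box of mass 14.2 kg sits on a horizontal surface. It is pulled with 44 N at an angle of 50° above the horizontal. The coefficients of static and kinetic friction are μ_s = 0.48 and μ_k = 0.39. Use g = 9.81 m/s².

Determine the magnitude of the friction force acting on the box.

f ≈ 28.3 N

N = m g − P sin α = 139.3 − 44×sin 50° = 105.6 N.
For equilibrium, f = P cos α = 44×cos 50° = 28.28 N.
The static-friction limit is μ_s N = 50.69 N.
Since 28.28 N does not exceed the limit, the box stays at rest and f = 28.3 N.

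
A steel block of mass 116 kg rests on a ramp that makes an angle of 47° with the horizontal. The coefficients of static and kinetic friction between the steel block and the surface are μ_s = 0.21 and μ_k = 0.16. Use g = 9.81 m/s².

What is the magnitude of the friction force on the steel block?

The normal reaction is N = m g cos θ = 776.1 N.
For equilibrium along the incline, friction must balance the weight component: f = m g sin θ = 832.3 N up the slope.
The static-friction ceiling is μ_s N = 0.21 × 776.1 = 163 N.
Since |832.3| > 163 N, static friction cannot hold it; the steel block slides down the incline and kinetic friction applies: f = μ_k N = 0.16 × 776.1 = 124 N.

f ≈ 124 N (up the incline)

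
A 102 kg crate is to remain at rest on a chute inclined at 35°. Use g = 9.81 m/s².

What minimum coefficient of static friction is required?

μ_s,min ≈ 0.7

At the slip threshold m g sin θ = μ_s m g cos θ, so μ_s,min = tan θ.
μ_s,min = tan 35° = 0.7.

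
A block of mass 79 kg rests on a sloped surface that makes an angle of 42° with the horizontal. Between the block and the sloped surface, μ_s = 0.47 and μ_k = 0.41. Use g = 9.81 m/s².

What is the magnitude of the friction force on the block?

Perpendicular to the surface, N = m g cos θ = 79·9.81·cos 42° = 575.9 N.
For equilibrium along the incline, friction must balance the weight component: f = m g sin θ = 518.6 N up the slope.
Maximum static friction available: μ_s N = 0.47 × 575.9 = 270.7 N.
Since |518.6| > 270.7 N, static friction cannot hold it; the block slides down the incline and kinetic friction applies: f = μ_k N = 0.41 × 575.9 = 236 N.

f ≈ 236 N (up the incline)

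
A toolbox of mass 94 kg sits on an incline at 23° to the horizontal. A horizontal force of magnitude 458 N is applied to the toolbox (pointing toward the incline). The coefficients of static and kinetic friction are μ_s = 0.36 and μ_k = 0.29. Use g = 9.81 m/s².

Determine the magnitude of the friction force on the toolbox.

f ≈ 61.3 N (down the incline)

The horizontal push has a component P sin θ into the surface, so N = m g cos θ + P sin θ = 848.8 + 179 = 1028 N.
Along the incline, the net driving force (taking up-slope positive) is P cos θ − m g sin θ = 421.6 − 360.3 = 61.28 N, so equilibrium requires friction f = -61.28 N (down-slope).
The limit of static friction is μ_s N = 370 N.
|f_req| = 61.28 ≤ 370 N → the toolbox is in equilibrium; friction equals the required value.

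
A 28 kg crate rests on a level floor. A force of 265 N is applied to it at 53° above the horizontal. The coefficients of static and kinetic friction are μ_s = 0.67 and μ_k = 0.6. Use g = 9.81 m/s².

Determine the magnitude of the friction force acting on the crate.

The vertical component of P reduces the normal force: N = m g − P sin α = 274.7 − 211.6 = 63.04 N.
The horizontal driving force is P cos α = 159.5 N, so equilibrium needs friction f = 159.5 N.
The static-friction limit is μ_s N = 42.24 N.
159.5 > 42.24 N → the crate slides; f = μ_k N = 0.6×63.04 = 37.8 N.

f ≈ 37.8 N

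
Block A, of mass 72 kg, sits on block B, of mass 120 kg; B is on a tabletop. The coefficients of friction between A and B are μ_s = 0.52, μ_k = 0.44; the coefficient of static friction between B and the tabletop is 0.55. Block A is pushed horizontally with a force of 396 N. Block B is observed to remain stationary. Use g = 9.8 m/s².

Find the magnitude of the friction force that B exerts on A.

Between the blocks, N₁ = m_A g = 705.6 N.
So the A–B interface can sustain at most μ_s N₁ = 366.9 N of static friction.
Since P = 396 N > 366.9 N, A slides on B; the A–B friction is kinetic: f₁ = μ_k N₁ = 0.44×705.6 = 310 N.
By Newton's third law B feels 310 N forward from A. With B stationary, the floor's static friction on B balances it: f₂ = 310 N (well within μ_s(m_A+m_B)g = 1035 N).

f ≈ 310 N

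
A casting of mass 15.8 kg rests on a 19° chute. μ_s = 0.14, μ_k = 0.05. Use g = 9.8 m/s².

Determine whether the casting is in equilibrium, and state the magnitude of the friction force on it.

f ≈ 7.32 N

N = m g cos θ = 146 N.
Down-slope weight component: m g sin θ = 50.4 N.
μ_s N = 20.5 N.
50.4 > 20.5 N, so it slides; kinetic friction f = μ_k N = 0.05×146 = 7.32 N.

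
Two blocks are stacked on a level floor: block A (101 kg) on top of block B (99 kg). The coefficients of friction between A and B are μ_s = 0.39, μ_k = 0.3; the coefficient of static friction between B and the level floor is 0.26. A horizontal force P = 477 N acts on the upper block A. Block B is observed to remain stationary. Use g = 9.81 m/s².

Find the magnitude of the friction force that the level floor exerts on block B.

f ≈ 297 N

Between the blocks, N₁ = m_A g = 990.8 N.
Maximum static friction on A from B: μ_s N₁ = 0.39×990.8 = 386.4 N.
Since P = 477 N > 386.4 N, A slides on B; the A–B friction is kinetic: f₁ = μ_k N₁ = 0.3×990.8 = 297 N.
By Newton's third law B feels 297 N forward from A. With B stationary, the floor's static friction on B balances it: f₂ = 297 N (well within μ_s(m_A+m_B)g = 510.1 N).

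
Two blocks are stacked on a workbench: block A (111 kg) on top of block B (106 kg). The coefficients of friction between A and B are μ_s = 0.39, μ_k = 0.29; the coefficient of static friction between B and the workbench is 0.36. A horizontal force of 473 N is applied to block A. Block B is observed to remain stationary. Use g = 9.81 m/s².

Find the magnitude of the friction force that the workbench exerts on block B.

f ≈ 316 N

Between the blocks, N₁ = m_A g = 1089 N.
Maximum static friction on A from B: μ_s N₁ = 0.39×1089 = 424.7 N.
P = 473 N exceeds that limit, so A slips over B and the interface friction becomes kinetic: f₁ = μ_k N₁ = 0.29×1089 = 316 N.
By Newton's third law B feels 316 N forward from A. With B stationary, the floor's static friction on B balances it: f₂ = 316 N (well within μ_s(m_A+m_B)g = 766.4 N).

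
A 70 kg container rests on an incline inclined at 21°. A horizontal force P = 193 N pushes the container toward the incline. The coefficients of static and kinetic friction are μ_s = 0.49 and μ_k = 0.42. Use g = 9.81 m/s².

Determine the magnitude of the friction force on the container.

Normal direction: N = m g cos θ + P sin θ = 710.3 N.
Parallel to the incline: P cos θ − m g sin θ = 180.2 − 246.1 = -65.91 N; the friction needed to balance this is 65.91 N acting up the slope.
The limit of static friction is μ_s N = 348 N.
|f_req| = 65.91 ≤ 348 N → the container is in equilibrium; friction equals the required value.

f ≈ 65.9 N (up the incline)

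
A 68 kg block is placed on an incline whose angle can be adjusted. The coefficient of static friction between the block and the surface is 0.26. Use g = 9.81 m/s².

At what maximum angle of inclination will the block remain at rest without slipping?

θ_max ≈ 14.6°

At the slip threshold, m g sin θ = μ_s · m g cos θ, so tan θ = μ_s.
θ_max = arctan(0.26) = 14.6°.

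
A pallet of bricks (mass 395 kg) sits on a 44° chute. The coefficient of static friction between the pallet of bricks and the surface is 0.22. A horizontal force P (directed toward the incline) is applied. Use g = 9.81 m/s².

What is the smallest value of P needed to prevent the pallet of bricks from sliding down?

P_min ≈ 2380 N

The pallet of bricks tends to slide down (tan θ > μ_s), so at the point of impending slip friction acts up-slope at its limit: f = μ_s N.
Perpendicular to the incline: N = m g cos θ + P sin θ.
Along the incline: P cos θ + μ_s N = m g sin θ, i.e. P cos θ + μ_s (m g cos θ + P sin θ) = m g sin θ.
Solving, P (cos θ + μ_s sin θ) = m g (sin θ − μ_s cos θ), so P = 3870×0.5364/0.8722 = 2380 N.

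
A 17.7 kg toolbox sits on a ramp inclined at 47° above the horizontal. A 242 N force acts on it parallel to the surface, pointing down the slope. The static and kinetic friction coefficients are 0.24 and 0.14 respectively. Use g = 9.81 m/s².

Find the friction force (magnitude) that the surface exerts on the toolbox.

Normal force: N = m g cos θ = 17.7 × 9.81 × cos 47° = 118.4 N.
For equilibrium along the incline the friction force must supply f = m g sin θ + P = 127 + 242 = 369 N (positive meaning up-slope).
The static-friction ceiling is μ_s N = 0.24 × 118.4 = 28.42 N.
Since |369| > 28.42 N, static friction cannot hold it; the toolbox slides down the incline and kinetic friction applies: f = μ_k N = 0.14 × 118.4 = 16.6 N.

f ≈ 16.6 N (up the incline)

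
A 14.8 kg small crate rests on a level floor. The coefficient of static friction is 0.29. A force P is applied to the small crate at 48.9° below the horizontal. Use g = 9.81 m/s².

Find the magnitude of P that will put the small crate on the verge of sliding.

P ≈ 95.9 N

N = m g + P sin α (the push presses the small crate into the level floor).
At impending slip, P cos α = μ_s N = μ_s (m g + P sin α).
Solving: P (cos α − μ_s sin α) = μ_s m g → P = 0.29×145/(cos 48.9° − 0.29 sin 48.9°) = 42.1/0.4388 = 95.9 N.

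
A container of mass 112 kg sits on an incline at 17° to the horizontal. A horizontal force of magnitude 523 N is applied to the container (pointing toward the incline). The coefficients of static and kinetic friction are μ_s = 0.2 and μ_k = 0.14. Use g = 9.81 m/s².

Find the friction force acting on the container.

The horizontal push has a component P sin θ into the surface, so N = m g cos θ + P sin θ = 1051 + 152.9 = 1204 N.
Along the incline, the net driving force (taking up-slope positive) is P cos θ − m g sin θ = 500.1 − 321.2 = 178.9 N, so equilibrium requires friction f = -178.9 N (down-slope).
The limit of static friction is μ_s N = 240.7 N.
|f_req| = 178.9 ≤ 240.7 N → the container is in equilibrium; friction equals the required value.

f ≈ 179 N (down the incline)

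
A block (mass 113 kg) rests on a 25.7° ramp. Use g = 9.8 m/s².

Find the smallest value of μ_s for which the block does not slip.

μ_s,min ≈ 0.481

At the slip threshold m g sin θ = μ_s m g cos θ, so μ_s,min = tan θ.
μ_s,min = tan 25.7° = 0.481.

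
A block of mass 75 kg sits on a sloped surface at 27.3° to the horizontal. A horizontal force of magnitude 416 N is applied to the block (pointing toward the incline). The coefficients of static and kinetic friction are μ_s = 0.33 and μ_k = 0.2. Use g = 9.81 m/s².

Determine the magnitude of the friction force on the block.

Normal direction: N = m g cos θ + P sin θ = 844.6 N.
Parallel to the incline: P cos θ − m g sin θ = 369.7 − 337.5 = 32.21 N; the friction needed to balance this is 32.21 N acting down the slope.
Maximum static friction: μ_s N = 0.33 × 844.6 = 278.7 N.
Since 32.21 N is within the 278.7 N limit, the block stays put and friction is exactly 32.2 N.

f ≈ 32.2 N (down the incline)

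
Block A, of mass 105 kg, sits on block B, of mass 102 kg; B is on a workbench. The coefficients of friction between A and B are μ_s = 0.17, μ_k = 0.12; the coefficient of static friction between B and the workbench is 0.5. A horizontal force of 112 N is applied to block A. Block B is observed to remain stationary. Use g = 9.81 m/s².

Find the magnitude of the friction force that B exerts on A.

Normal force at the A–B interface: N₁ = m_A g = 1030 N.
So the A–B interface can sustain at most μ_s N₁ = 175.1 N of static friction.
Since P = 112 N ≤ 175.1 N, A does not slip on B; friction on A equals P = 112 N.
B experiences an equal 112 N forward from A (third law). B is in equilibrium, so the floor supplies f₂ = 112 N of static friction (limit μ_s(m_A+m_B)g = 1015 N, not exceeded).

f ≈ 112 N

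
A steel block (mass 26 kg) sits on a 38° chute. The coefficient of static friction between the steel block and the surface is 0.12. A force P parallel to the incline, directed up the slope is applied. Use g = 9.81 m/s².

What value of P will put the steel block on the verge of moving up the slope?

At impending motion up the slope, friction acts down-slope at its limit: f = μ_s N.
P is parallel to the surface, so N = m g cos θ = 201 N.
Along the incline: P = m g sin θ + μ_s N = 157 + 0.12×201 = 181 N.

P ≈ 181 N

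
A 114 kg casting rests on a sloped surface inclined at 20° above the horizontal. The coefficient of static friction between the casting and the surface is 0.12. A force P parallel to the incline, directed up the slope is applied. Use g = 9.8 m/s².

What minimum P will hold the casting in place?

P_min ≈ 256 N

The casting tends to slide down (tan θ > μ_s), so at the point of impending slip friction acts up-slope at its limit: f = μ_s N.
P is parallel to the surface, so N = m g cos θ = 1050 N.
Along the incline: P + μ_s N = m g sin θ, so P = 382 − 0.12×1050 = 256 N.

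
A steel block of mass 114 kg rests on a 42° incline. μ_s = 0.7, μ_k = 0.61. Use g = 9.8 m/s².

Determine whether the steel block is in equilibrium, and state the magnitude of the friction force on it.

N = m g cos θ = 830 N.
Down-slope weight component: m g sin θ = 748 N.
μ_s N = 581 N.
748 > 581 N, so it slides; kinetic friction f = μ_k N = 0.61×830 = 506 N.

f ≈ 506 N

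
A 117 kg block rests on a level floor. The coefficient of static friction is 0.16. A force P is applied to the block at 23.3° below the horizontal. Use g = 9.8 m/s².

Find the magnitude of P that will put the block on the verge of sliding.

P ≈ 215 N

N = m g + P sin α (the push presses the block into the level floor).
At impending slip, P cos α = μ_s N = μ_s (m g + P sin α).
Solving: P (cos α − μ_s sin α) = μ_s m g → P = 0.16×1150/(cos 23.3° − 0.16 sin 23.3°) = 183/0.8552 = 215 N.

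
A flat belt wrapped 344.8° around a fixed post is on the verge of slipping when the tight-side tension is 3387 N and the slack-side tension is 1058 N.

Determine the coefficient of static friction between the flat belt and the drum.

μ ≈ 0.193

T₂/T₁ = e^{μβ} → μ = ln(T₂/T₁)/β.
β = 344.8° = 6.018 rad.
μ = ln(3387/1058)/6.018 = ln(3.201)/6.018 = 0.193.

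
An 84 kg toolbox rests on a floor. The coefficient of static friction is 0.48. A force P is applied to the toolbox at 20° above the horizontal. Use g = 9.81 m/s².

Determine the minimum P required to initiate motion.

P ≈ 358 N

N = m g − P sin α (the pull lifts the toolbox).
At impending slip, P cos α = μ_s N = μ_s (m g − P sin α).
Solving: P (cos α + μ_s sin α) = μ_s m g → P = 0.48×824/(cos 20° + 0.48 sin 20°) = 396/1.104 = 358 N.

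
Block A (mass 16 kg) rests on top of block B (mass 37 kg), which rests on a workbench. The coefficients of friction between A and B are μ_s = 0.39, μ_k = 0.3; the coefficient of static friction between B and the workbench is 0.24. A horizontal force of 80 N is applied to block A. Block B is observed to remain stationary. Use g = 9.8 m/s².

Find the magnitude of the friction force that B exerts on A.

Normal force at the A–B interface: N₁ = m_A g = 156.8 N.
So the A–B interface can sustain at most μ_s N₁ = 61.15 N of static friction.
Since P = 80 N > 61.15 N, A slides on B; the A–B friction is kinetic: f₁ = μ_k N₁ = 0.3×156.8 = 47 N.
B experiences an equal 47 N forward from A (third law). B is in equilibrium, so the floor supplies f₂ = 47 N of static friction (limit μ_s(m_A+m_B)g = 124.7 N, not exceeded).

f ≈ 47 N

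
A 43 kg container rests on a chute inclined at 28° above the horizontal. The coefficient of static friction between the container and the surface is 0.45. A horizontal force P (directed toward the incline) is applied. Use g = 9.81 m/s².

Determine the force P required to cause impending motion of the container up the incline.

P ≈ 544 N

At impending motion up the slope, friction acts down-slope at its limit: f = μ_s N.
Perpendicular to the incline: N = m g cos θ + P sin θ.
Along the incline: P cos θ = m g sin θ + μ_s N = m g sin θ + μ_s (m g cos θ + P sin θ).
Solving, P (cos θ − μ_s sin θ) = m g (sin θ + μ_s cos θ), so P = 43×9.81×(sin 28° + 0.45 cos 28°)/(cos 28° − 0.45 sin 28°) = 422×0.8668/0.6717 = 544 N.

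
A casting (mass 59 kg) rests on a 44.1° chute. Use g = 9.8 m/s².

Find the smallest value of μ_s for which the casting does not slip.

μ_s,min ≈ 0.969

At the slip threshold m g sin θ = μ_s m g cos θ, so μ_s,min = tan θ.
μ_s,min = tan 44.1° = 0.969.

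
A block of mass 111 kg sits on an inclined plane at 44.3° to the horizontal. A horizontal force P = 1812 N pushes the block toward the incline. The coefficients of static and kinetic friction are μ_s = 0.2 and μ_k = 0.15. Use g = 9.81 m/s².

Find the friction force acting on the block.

The horizontal push has a component P sin θ into the surface, so N = m g cos θ + P sin θ = 779.3 + 1266 = 2045 N.
Along the incline, the net driving force (taking up-slope positive) is P cos θ − m g sin θ = 1297 − 760.5 = 536.3 N, so equilibrium requires friction f = -536.3 N (down-slope).
Maximum static friction: μ_s N = 0.2 × 2045 = 409 N.
|f_req| = 536.3 > 409 N → the block slides up the incline; f = μ_k N = 0.15 × 2045 = 307 N.

f ≈ 307 N (down the incline)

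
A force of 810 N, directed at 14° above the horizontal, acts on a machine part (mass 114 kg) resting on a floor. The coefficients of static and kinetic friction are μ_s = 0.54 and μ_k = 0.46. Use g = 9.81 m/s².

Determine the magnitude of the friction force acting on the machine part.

N = m g − P sin α = 1118 − 810×sin 14° = 922.4 N.
The horizontal driving force is P cos α = 785.9 N, so equilibrium needs friction f = 785.9 N.
The static-friction limit is μ_s N = 498.1 N.
The required friction exceeds μ_s N, so the machine part moves and f = μ_k N = 424 N.

f ≈ 424 N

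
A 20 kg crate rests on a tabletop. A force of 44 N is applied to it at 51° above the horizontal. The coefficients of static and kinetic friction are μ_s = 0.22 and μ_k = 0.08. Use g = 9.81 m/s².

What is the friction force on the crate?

The vertical component of P reduces the normal force: N = m g − P sin α = 196.2 − 34.19 = 162 N.
Horizontally, friction must balance P cos α = 27.69 N.
μ_s N = 0.22 × 162 = 35.64 N.
27.69 ≤ 35.64 N → static; friction equals the required 27.7 N.

f ≈ 27.7 N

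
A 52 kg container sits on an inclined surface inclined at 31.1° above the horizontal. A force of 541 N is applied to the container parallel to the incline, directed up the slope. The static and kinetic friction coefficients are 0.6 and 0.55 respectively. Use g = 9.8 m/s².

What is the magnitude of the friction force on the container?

f ≈ 240 N (down the incline)

Perpendicular to the surface, N = m g cos θ = 52·9.8·cos 31.1° = 436.4 N.
Parallel to the incline, ΣF = 0 gives f = m g sin θ − P = 263.2 − 541 = -277.8 N (up-slope positive).
Maximum static friction available: μ_s N = 0.6 × 436.4 = 261.8 N.
Since |-277.8| > 261.8 N, static friction cannot hold it; the container slides up the incline and kinetic friction applies: f = μ_k N = 0.55 × 436.4 = 240 N.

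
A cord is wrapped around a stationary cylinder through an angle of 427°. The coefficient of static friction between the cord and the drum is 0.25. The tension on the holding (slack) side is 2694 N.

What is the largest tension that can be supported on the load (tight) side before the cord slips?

T_max ≈ 17400 N

At impending slip the capstan equation gives T₂/T₁ = e^{μβ} with β in radians.
β = 427° × π/180 = 7.453 rad.
e^{μβ} = e^{0.25×7.453} = 6.444.
T₂ = T₁ · e^{μβ} = 2694 × 6.444 = 17400 N.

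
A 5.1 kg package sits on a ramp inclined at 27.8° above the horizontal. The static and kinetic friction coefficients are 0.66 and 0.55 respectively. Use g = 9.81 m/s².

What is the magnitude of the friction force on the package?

f ≈ 23.3 N (up the incline)

The normal reaction is N = m g cos θ = 44.26 N.
For equilibrium along the incline, friction must balance the weight component: f = m g sin θ = 23.33 N up the slope.
The static-friction ceiling is μ_s N = 0.66 × 44.26 = 29.21 N.
Since |23.33| ≤ 29.21 N, the package remains in static equilibrium and friction takes exactly the required value.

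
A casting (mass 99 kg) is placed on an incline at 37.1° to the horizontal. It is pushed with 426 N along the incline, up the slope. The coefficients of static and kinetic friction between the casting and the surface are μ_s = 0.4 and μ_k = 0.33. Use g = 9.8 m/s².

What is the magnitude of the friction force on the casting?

The normal reaction is N = m g cos θ = 773.8 N.
Parallel to the incline, ΣF = 0 gives f = m g sin θ − P = 585.2 − 426 = 159.2 N (up-slope positive).
Maximum static friction available: μ_s N = 0.4 × 773.8 = 309.5 N.
Since |159.2| ≤ 309.5 N, the casting remains in static equilibrium and friction takes exactly the required value.

f ≈ 159 N (up the incline)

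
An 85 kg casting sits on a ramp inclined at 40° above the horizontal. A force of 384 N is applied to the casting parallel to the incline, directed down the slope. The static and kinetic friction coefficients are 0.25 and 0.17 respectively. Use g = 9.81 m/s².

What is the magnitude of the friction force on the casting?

f ≈ 109 N (up the incline)

Normal force: N = m g cos θ = 85 × 9.81 × cos 40° = 638.8 N.
Parallel to the incline, ΣF = 0 gives f = m g sin θ + P = 536 + 384 = 920 N (up-slope positive).
The static-friction ceiling is μ_s N = 0.25 × 638.8 = 159.7 N.
|920| exceeds 159.7 N, so the casting slips down-slope; friction is kinetic, f = μ_k N = 0.17×638.8 = 109 N.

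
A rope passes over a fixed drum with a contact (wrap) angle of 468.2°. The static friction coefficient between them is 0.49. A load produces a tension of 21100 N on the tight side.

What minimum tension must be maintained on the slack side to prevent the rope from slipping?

Capstan equation at impending slip: T_tight/T_slack = e^{μβ}.
β = 468.2° = 8.172 rad; e^{μβ} = e^{0.49×8.172} = 54.82.
T_slack = T_tight / e^{μβ} = 21100 / 54.82 = 385 N.

T_min ≈ 385 N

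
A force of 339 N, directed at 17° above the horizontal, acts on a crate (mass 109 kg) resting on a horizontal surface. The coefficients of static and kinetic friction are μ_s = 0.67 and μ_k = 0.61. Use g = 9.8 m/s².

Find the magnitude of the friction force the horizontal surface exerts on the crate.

Vertical equilibrium gives N = m g − P sin α = 969.1 N.
For equilibrium, f = P cos α = 339×cos 17° = 324.2 N.
μ_s N = 0.67 × 969.1 = 649.3 N.
324.2 ≤ 649.3 N → static; friction equals the required 324 N.

f ≈ 324 N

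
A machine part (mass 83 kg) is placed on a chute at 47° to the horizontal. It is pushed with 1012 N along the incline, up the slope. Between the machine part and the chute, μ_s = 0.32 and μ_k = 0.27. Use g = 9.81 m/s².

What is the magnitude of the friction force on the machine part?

The normal reaction is N = m g cos θ = 555.3 N.
For equilibrium along the incline the friction force must supply f = m g sin θ − P = 595.5 − 1012 = -416.5 N (positive meaning up-slope).
Maximum static friction available: μ_s N = 0.32 × 555.3 = 177.7 N.
Since |-416.5| > 177.7 N, static friction cannot hold it; the machine part slides up the incline and kinetic friction applies: f = μ_k N = 0.27 × 555.3 = 150 N.

f ≈ 150 N (down the incline)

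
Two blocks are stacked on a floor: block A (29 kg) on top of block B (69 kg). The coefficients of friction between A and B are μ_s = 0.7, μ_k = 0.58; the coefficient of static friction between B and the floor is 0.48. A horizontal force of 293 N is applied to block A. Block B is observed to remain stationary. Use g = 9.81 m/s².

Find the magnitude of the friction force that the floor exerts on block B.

Normal force at the A–B interface: N₁ = m_A g = 284.5 N.
So the A–B interface can sustain at most μ_s N₁ = 199.1 N of static friction.
Since P = 293 N > 199.1 N, A slides on B; the A–B friction is kinetic: f₁ = μ_k N₁ = 0.58×284.5 = 165 N.
B experiences an equal 165 N forward from A (third law). B is in equilibrium, so the floor supplies f₂ = 165 N of static friction (limit μ_s(m_A+m_B)g = 461.5 N, not exceeded).

f ≈ 165 N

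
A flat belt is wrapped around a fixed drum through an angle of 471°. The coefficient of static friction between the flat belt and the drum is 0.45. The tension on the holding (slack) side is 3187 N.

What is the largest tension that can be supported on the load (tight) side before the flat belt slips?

At impending slip the capstan equation gives T₂/T₁ = e^{μβ} with β in radians.
β = 471° × π/180 = 8.221 rad.
e^{μβ} = e^{0.45×8.221} = 40.42.
T₂ = T₁ · e^{μβ} = 3187 × 40.42 = 129000 N.

T_max ≈ 129000 N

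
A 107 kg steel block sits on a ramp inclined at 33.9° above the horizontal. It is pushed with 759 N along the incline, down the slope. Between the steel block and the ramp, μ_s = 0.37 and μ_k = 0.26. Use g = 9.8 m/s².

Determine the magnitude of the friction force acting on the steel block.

The normal reaction is N = m g cos θ = 870.4 N.
For equilibrium along the incline the friction force must supply f = m g sin θ + P = 584.9 + 759 = 1344 N (positive meaning up-slope).
Maximum static friction available: μ_s N = 0.37 × 870.4 = 322 N.
Since |1344| > 322 N, static friction cannot hold it; the steel block slides down the incline and kinetic friction applies: f = μ_k N = 0.26 × 870.4 = 226 N.

f ≈ 226 N (up the incline)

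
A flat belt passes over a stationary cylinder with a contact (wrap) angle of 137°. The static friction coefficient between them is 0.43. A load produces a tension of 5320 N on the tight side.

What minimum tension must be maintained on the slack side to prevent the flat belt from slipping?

T_min ≈ 1900 N

Capstan equation at impending slip: T_tight/T_slack = e^{μβ}.
β = 137° = 2.391 rad; e^{μβ} = e^{0.43×2.391} = 2.796.
T_slack = T_tight / e^{μβ} = 5320 / 2.796 = 1900 N.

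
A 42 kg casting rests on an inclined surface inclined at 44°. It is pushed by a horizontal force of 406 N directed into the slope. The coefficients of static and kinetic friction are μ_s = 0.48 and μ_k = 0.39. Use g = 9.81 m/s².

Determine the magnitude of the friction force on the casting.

f ≈ 5.84 N (down the incline)

Normal direction: N = m g cos θ + P sin θ = 578.4 N.
Along the incline, the net driving force (taking up-slope positive) is P cos θ − m g sin θ = 292.1 − 286.2 = 5.839 N, so equilibrium requires friction f = -5.839 N (down-slope).
Maximum static friction: μ_s N = 0.48 × 578.4 = 277.6 N.
Since 5.839 N is within the 277.6 N limit, the casting stays put and friction is exactly 5.84 N.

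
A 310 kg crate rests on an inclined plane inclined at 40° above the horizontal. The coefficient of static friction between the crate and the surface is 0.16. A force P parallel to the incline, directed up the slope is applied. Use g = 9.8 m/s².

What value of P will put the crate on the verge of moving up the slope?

At impending motion up the slope, friction acts down-slope at its limit: f = μ_s N.
P is parallel to the surface, so N = m g cos θ = 2330 N.
Along the incline: P = m g sin θ + μ_s N = 1950 + 0.16×2330 = 2330 N.

P ≈ 2330 N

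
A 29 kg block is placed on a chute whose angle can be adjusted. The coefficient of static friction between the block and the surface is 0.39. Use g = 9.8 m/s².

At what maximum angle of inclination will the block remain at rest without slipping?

θ_max ≈ 21.3°

At the slip threshold, m g sin θ = μ_s · m g cos θ, so tan θ = μ_s.
θ_max = arctan(0.39) = 21.3°.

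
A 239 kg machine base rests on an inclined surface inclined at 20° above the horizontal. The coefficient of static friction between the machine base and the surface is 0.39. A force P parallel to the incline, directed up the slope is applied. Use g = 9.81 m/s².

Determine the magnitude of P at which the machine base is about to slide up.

P ≈ 1660 N

At impending motion up the slope, friction acts down-slope at its limit: f = μ_s N.
P is parallel to the surface, so N = m g cos θ = 2200 N.
Along the incline: P = m g sin θ + μ_s N = 802 + 0.39×2200 = 1660 N.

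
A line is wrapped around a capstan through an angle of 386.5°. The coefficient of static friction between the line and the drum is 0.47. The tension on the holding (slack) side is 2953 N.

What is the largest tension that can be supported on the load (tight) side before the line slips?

T_max ≈ 70300 N

At impending slip the capstan equation gives T₂/T₁ = e^{μβ} with β in radians.
β = 386.5° × π/180 = 6.746 rad.
e^{μβ} = e^{0.47×6.746} = 23.82.
T₂ = T₁ · e^{μβ} = 2953 × 23.82 = 70300 N.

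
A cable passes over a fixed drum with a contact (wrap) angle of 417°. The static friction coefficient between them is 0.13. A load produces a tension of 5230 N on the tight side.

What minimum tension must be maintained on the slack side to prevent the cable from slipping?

Capstan equation at impending slip: T_tight/T_slack = e^{μβ}.
β = 417° = 7.278 rad; e^{μβ} = e^{0.13×7.278} = 2.576.
T_slack = T_tight / e^{μβ} = 5230 / 2.576 = 2030 N.

T_min ≈ 2030 N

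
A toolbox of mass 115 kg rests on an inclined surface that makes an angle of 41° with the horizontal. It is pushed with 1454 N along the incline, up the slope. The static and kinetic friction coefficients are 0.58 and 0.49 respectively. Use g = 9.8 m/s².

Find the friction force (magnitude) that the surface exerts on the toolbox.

f ≈ 417 N (down the incline)

Normal force: N = m g cos θ = 115 × 9.8 × cos 41° = 850.6 N.
For equilibrium along the incline the friction force must supply f = m g sin θ − P = 739.4 − 1454 = -714.6 N (positive meaning up-slope).
Maximum static friction available: μ_s N = 0.58 × 850.6 = 493.3 N.
Since |-714.6| > 493.3 N, static friction cannot hold it; the toolbox slides up the incline and kinetic friction applies: f = μ_k N = 0.49 × 850.6 = 417 N.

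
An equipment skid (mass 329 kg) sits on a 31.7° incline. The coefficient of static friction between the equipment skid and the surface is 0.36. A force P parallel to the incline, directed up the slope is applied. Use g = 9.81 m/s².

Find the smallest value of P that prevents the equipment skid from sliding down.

P_min ≈ 707 N

The equipment skid tends to slide down (tan θ > μ_s), so at the point of impending slip friction acts up-slope at its limit: f = μ_s N.
P is parallel to the surface, so N = m g cos θ = 2750 N.
Along the incline: P + μ_s N = m g sin θ, so P = 1700 − 0.36×2750 = 707 N.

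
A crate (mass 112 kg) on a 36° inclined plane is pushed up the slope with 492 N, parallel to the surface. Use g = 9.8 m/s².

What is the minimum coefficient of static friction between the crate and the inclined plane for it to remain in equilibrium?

N = m g cos θ = 888 N.
Friction must make up the shortfall along the incline: f = m g sin θ − P = 645.2 − 492 = 153.2 N.
At the threshold f = μ_s N, so μ_s,min = 153.2/888 = 0.172.

μ_s,min ≈ 0.172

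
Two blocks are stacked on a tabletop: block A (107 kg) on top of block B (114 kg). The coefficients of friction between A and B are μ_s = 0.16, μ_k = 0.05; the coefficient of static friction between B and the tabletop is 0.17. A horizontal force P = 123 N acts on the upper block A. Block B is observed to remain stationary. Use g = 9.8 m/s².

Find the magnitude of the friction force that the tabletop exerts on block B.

Between the blocks, N₁ = m_A g = 1049 N.
So the A–B interface can sustain at most μ_s N₁ = 167.8 N of static friction.
P = 123 N is within that limit, so A and B move together (both at rest); the A–B friction is simply f₁ = P = 123 N.
B experiences an equal 123 N forward from A (third law). B is in equilibrium, so the floor supplies f₂ = 123 N of static friction (limit μ_s(m_A+m_B)g = 368.2 N, not exceeded).

f ≈ 123 N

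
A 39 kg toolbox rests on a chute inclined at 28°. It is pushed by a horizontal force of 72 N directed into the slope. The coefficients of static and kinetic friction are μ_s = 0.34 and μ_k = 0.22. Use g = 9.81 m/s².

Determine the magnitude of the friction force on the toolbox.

f ≈ 116 N (up the incline)

Resolve perpendicular to the incline: N = m g cos θ + P sin θ = 39×9.81×cos 28° + 72×sin 28° = 371.6 N.
Along the incline, the net driving force (taking up-slope positive) is P cos θ − m g sin θ = 63.57 − 179.6 = -116 N, so equilibrium requires friction f = 116 N (up-slope).
Maximum static friction: μ_s N = 0.34 × 371.6 = 126.3 N.
|f_req| = 116 ≤ 126.3 N → the toolbox is in equilibrium; friction equals the required value.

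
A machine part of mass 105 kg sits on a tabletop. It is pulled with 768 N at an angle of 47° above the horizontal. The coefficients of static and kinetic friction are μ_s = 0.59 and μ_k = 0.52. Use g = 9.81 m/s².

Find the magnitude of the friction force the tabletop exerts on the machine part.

N = m g − P sin α = 1030 − 768×sin 47° = 468.4 N.
For equilibrium, f = P cos α = 768×cos 47° = 523.8 N.
The static-friction limit is μ_s N = 276.3 N.
The required friction exceeds μ_s N, so the machine part moves and f = μ_k N = 244 N.

f ≈ 244 N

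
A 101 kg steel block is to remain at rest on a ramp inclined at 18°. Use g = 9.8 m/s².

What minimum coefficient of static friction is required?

At the slip threshold m g sin θ = μ_s m g cos θ, so μ_s,min = tan θ.
μ_s,min = tan 18° = 0.325.

μ_s,min ≈ 0.325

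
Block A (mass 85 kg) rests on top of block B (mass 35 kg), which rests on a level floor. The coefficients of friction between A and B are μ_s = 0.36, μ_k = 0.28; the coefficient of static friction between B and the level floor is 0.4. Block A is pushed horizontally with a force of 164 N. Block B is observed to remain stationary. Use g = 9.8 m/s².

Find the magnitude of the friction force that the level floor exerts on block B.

f ≈ 164 N

Normal force at the A–B interface: N₁ = m_A g = 833 N.
Maximum static friction on A from B: μ_s N₁ = 0.36×833 = 299.9 N.
P = 164 N is within that limit, so A and B move together (both at rest); the A–B friction is simply f₁ = P = 164 N.
By Newton's third law B feels 164 N forward from A. With B stationary, the floor's static friction on B balances it: f₂ = 164 N (well within μ_s(m_A+m_B)g = 470.4 N).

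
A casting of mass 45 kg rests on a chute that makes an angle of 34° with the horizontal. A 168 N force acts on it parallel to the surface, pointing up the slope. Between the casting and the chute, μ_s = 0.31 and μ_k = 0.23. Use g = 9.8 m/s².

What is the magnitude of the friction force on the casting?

f ≈ 78.6 N (up the incline)

The normal reaction is N = m g cos θ = 365.6 N.
Parallel to the incline, ΣF = 0 gives f = m g sin θ − P = 246.6 − 168 = 78.6 N (up-slope positive).
Maximum static friction available: μ_s N = 0.31 × 365.6 = 113.3 N.
Since |78.6| ≤ 113.3 N, static friction is sufficient; f equals the required value, not μ_s N.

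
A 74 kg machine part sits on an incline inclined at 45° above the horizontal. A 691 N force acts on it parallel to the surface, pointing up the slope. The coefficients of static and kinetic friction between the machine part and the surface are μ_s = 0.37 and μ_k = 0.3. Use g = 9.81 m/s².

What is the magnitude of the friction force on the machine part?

f ≈ 178 N (down the incline)

The normal reaction is N = m g cos θ = 513.3 N.
For equilibrium along the incline the friction force must supply f = m g sin θ − P = 513.3 − 691 = -177.7 N (positive meaning up-slope).
The static-friction ceiling is μ_s N = 0.37 × 513.3 = 189.9 N.
Since |-177.7| ≤ 189.9 N, static friction is sufficient; f equals the required value, not μ_s N.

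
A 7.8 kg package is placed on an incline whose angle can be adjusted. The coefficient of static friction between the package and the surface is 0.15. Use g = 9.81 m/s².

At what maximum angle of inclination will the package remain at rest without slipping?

θ_max ≈ 8.53°

At the slip threshold, m g sin θ = μ_s · m g cos θ, so tan θ = μ_s.
θ_max = arctan(0.15) = 8.53°.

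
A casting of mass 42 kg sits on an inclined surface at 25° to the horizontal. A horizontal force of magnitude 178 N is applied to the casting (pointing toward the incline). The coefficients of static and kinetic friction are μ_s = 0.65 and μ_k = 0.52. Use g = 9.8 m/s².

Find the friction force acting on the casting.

f ≈ 12.6 N (up the incline)

The horizontal push has a component P sin θ into the surface, so N = m g cos θ + P sin θ = 373 + 75.23 = 448.3 N.
Parallel to the incline: P cos θ − m g sin θ = 161.3 − 173.9 = -12.63 N; the friction needed to balance this is 12.63 N acting up the slope.
Maximum static friction: μ_s N = 0.65 × 448.3 = 291.4 N.
Since 12.63 N is within the 291.4 N limit, the casting stays put and friction is exactly 12.6 N.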